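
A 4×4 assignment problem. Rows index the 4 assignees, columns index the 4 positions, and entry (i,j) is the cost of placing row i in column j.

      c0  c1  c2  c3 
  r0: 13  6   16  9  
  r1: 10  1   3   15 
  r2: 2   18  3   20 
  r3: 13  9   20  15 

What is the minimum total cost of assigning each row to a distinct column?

optimal assignment: row0→col3 (cost 9), row1→col2 (cost 3), row2→col0 (cost 2), row3→col1 (cost 9)
total = 9 + 3 + 2 + 9 = 23

Minimum assignment cost: 23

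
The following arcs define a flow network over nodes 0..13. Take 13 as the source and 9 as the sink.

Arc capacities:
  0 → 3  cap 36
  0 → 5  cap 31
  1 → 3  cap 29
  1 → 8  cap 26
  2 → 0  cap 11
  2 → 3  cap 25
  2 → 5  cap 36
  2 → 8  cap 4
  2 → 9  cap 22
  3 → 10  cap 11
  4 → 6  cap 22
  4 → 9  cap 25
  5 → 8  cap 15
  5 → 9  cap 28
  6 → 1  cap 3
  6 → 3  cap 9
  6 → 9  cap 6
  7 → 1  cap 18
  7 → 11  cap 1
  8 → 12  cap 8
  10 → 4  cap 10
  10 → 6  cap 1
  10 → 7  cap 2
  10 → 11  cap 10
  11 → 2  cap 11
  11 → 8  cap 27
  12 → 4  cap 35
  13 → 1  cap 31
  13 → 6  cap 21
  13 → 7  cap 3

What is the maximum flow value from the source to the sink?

augment #1: 13→6→9 bottleneck 6, total now 6
augment #2: 13→7→11→2→9 bottleneck 1, total now 7
augment #3: 13→1→3→10→4→9 bottleneck 10, total now 17
augment #4: 13→1→8→12→4→9 bottleneck 8, total now 25
augment #5: 13→1→3→10→11→2→9 bottleneck 1, total now 26

Maximum flow value: 26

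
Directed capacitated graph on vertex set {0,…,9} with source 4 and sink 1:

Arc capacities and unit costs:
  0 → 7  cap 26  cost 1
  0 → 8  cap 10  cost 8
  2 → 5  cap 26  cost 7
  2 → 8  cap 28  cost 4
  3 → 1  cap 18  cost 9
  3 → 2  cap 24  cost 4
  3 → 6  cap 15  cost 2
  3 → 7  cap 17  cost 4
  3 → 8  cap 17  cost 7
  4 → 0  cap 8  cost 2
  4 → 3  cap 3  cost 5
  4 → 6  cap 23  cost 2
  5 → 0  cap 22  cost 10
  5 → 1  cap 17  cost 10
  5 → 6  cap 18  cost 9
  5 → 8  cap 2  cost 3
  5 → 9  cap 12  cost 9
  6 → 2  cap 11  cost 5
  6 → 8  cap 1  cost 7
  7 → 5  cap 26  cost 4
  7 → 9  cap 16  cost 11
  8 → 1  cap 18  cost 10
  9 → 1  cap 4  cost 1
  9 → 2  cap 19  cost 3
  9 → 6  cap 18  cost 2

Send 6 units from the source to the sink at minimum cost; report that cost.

shortest-cost path #1: 4→3→1 push 3 @ unit cost 14 (adds 42)
shortest-cost path #2: 4→0→7→9→1 push 3 @ unit cost 15 (adds 45)
total cost = 87

Minimum cost for 6 units: 87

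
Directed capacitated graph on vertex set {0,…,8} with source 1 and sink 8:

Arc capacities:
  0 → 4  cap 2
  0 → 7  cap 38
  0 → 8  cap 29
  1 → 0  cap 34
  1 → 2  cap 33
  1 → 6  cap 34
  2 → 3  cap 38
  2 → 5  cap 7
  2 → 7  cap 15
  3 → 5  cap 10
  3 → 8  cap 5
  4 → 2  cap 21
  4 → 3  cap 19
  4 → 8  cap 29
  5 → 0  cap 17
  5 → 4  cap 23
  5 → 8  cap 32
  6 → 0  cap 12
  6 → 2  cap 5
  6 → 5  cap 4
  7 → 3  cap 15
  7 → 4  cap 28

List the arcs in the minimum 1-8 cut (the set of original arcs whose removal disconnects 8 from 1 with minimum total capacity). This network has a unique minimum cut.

Min-cut arcs: {(0,8), (2,5), (3,5), (3,8), (4,8), (6,5)} (total capacity 84)

augment #1: 1→0→8 push 29
augment #2: 1→0→4→8 push 2
augment #3: 1→2→3→8 push 5
augment #4: 1→2→5→8 push 7
augment #5: 1→6→5→8 push 4
augment #6: 1→0→7→4→8 push 3
augment #7: 1→2→3→5→8 push 10
augment #8: 1→2→7→4→8 push 11
augment #9: 1→6→0→7→4→8 push 12
augment #10: 1→6→2→7→4→8 push 1
max flow = 84; residual-reachable set from 1 gives S-side
cut edges (S→T): {(0,8), (2,5), (3,5), (3,8), (4,8), (6,5)} total cap 84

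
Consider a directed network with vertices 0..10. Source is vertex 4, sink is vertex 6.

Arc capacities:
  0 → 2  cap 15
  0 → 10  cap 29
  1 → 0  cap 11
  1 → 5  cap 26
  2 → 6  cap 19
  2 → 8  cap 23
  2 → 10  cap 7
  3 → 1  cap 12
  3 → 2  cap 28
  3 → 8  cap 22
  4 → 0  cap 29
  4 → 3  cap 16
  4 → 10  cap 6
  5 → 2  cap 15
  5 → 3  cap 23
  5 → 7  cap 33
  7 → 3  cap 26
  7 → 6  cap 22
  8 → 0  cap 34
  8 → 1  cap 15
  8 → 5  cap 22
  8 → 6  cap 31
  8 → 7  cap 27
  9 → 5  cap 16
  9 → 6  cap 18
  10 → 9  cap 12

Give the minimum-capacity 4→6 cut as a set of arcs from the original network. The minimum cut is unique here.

Min-cut arcs: {(0,2), (4,3), (10,9)} (total capacity 43)

augment #1: 4→0→2→6 push 15
augment #2: 4→3→2→6 push 4
augment #3: 4→3→8→6 push 12
augment #4: 4→10→9→6 push 6
augment #5: 4→0→10→9→6 push 6
max flow = 43; residual-reachable set from 4 gives S-side
cut edges (S→T): {(0,2), (4,3), (10,9)} total cap 43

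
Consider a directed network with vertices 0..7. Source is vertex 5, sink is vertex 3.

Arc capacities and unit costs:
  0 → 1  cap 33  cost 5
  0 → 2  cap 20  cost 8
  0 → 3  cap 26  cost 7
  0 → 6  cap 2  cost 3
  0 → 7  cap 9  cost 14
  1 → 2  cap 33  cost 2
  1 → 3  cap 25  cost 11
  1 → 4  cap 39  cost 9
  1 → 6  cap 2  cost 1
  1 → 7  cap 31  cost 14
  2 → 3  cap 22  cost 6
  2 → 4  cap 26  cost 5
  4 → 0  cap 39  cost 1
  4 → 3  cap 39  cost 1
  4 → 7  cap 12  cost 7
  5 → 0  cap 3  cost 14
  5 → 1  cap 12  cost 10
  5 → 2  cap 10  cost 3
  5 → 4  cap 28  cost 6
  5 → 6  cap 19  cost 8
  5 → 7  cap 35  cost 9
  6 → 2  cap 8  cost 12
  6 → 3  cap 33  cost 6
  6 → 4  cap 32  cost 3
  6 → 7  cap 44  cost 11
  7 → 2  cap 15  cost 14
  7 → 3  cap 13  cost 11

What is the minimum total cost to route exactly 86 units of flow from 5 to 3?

Minimum cost for 86 units: 1096

shortest-cost path #1: 5→4→3 push 28 @ unit cost 7 (adds 196)
shortest-cost path #2: 5→2→3 push 10 @ unit cost 9 (adds 90)
shortest-cost path #3: 5→6→4→3 push 11 @ unit cost 12 (adds 132)
shortest-cost path #4: 5→6→3 push 8 @ unit cost 14 (adds 112)
shortest-cost path #5: 5→1→6→3 push 2 @ unit cost 17 (adds 34)
shortest-cost path #6: 5→1→2→3 push 10 @ unit cost 18 (adds 180)
shortest-cost path #7: 5→7→3 push 13 @ unit cost 20 (adds 260)
shortest-cost path #8: 5→0→3 push 3 @ unit cost 21 (adds 63)
shortest-cost path #9: 5→7→2→3 push 1 @ unit cost 29 (adds 29)
total cost = 1096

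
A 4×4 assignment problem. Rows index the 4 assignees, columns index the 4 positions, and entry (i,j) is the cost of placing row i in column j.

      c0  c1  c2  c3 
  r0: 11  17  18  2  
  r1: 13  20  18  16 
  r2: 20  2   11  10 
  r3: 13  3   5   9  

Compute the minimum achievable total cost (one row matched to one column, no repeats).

Minimum assignment cost: 22

optimal assignment: row0→col3 (cost 2), row1→col0 (cost 13), row2→col1 (cost 2), row3→col2 (cost 5)
total = 2 + 13 + 2 + 5 = 22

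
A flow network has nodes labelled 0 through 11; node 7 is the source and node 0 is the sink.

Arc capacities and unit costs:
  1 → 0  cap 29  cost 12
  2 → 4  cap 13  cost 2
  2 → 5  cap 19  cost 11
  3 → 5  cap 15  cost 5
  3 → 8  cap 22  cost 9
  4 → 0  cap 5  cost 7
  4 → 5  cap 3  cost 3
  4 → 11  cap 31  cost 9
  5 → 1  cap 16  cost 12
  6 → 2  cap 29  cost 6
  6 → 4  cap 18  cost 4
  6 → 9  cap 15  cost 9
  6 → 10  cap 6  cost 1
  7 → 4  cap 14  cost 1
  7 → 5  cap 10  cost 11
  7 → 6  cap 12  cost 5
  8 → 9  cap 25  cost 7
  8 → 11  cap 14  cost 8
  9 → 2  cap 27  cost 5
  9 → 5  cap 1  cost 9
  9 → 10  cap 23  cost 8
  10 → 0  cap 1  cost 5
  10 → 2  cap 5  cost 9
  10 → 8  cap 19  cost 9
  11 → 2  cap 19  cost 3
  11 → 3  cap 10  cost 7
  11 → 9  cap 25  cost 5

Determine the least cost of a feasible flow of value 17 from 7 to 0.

shortest-cost path #1: 7→4→0 push 5 @ unit cost 8 (adds 40)
shortest-cost path #2: 7→6→10→0 push 1 @ unit cost 11 (adds 11)
shortest-cost path #3: 7→4→5→1→0 push 3 @ unit cost 28 (adds 84)
shortest-cost path #4: 7→5→1→0 push 8 @ unit cost 35 (adds 280)
total cost = 415

Minimum cost for 17 units: 415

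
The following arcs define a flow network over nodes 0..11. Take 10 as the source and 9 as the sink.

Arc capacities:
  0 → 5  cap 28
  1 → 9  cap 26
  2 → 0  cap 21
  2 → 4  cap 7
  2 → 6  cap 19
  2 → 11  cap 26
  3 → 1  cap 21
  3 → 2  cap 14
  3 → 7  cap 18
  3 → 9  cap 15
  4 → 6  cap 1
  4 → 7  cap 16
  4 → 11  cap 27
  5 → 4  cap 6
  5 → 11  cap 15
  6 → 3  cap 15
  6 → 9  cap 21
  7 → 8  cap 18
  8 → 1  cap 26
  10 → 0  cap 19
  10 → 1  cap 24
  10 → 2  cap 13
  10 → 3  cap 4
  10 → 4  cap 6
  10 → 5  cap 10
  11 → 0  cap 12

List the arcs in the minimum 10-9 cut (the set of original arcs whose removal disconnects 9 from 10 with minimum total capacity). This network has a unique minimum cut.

Min-cut arcs: {(1,9), (4,6), (10,2), (10,3)} (total capacity 44)

augment #1: 10→1→9 push 24
augment #2: 10→3→9 push 4
augment #3: 10→2→6→9 push 13
augment #4: 10→4→6→9 push 1
augment #5: 10→4→7→8→1→9 push 2
max flow = 44; residual-reachable set from 10 gives S-side
cut edges (S→T): {(1,9), (4,6), (10,2), (10,3)} total cap 44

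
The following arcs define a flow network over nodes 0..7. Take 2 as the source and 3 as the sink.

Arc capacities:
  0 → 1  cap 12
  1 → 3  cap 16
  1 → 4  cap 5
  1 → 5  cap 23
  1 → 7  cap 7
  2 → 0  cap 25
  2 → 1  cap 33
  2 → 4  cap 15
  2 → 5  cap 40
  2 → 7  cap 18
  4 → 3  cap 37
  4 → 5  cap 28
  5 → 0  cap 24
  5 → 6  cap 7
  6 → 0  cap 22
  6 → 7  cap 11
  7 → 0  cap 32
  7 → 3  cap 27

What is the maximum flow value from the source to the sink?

augment #1: 2→1→3 bottleneck 16, total now 16
augment #2: 2→4→3 bottleneck 15, total now 31
augment #3: 2→7→3 bottleneck 18, total now 49
augment #4: 2→1→4→3 bottleneck 5, total now 54
augment #5: 2→1→7→3 bottleneck 7, total now 61
augment #6: 2→5→6→7→3 bottleneck 2, total now 63

Maximum flow value: 63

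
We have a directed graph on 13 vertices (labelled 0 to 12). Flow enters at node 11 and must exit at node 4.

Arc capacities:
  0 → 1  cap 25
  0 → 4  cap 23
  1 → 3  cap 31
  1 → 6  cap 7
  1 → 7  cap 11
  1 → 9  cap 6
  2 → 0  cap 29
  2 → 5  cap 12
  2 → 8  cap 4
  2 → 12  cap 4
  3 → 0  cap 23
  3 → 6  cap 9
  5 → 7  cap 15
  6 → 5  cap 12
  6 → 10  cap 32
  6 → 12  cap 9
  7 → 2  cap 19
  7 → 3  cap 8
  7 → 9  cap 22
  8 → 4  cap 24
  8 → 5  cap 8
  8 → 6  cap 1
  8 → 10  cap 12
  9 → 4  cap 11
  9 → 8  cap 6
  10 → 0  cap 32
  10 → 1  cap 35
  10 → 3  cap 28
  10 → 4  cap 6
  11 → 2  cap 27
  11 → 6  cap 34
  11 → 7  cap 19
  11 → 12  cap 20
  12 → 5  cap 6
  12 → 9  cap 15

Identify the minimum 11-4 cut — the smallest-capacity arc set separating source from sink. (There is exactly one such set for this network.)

augment #1: 11→2→0→4 push 23
augment #2: 11→2→8→4 push 4
augment #3: 11→6→10→4 push 6
augment #4: 11→7→9→4 push 11
augment #5: 11→7→9→8→4 push 6
max flow = 50; residual-reachable set from 11 gives S-side
cut edges (S→T): {(0,4), (2,8), (9,4), (9,8), (10,4)} total cap 50

Min-cut arcs: {(0,4), (2,8), (9,4), (9,8), (10,4)} (total capacity 50)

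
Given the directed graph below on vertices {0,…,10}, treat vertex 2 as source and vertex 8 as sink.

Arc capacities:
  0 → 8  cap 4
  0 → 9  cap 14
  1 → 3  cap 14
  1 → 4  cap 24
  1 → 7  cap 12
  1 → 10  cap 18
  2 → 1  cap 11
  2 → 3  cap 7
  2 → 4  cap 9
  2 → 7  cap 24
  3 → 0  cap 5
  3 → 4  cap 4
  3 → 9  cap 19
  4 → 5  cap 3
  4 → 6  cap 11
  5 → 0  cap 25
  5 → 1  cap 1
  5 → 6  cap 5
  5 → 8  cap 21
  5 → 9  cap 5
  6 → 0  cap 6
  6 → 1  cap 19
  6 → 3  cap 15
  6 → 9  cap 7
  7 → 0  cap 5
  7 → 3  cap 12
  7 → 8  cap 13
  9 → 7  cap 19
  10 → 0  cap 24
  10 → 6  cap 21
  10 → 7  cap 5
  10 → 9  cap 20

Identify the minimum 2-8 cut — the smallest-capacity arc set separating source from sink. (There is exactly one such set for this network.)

Min-cut arcs: {(0,8), (4,5), (7,8)} (total capacity 20)

augment #1: 2→7→8 push 13
augment #2: 2→3→0→8 push 4
augment #3: 2→4→5→8 push 3
max flow = 20; residual-reachable set from 2 gives S-side
cut edges (S→T): {(0,8), (4,5), (7,8)} total cap 20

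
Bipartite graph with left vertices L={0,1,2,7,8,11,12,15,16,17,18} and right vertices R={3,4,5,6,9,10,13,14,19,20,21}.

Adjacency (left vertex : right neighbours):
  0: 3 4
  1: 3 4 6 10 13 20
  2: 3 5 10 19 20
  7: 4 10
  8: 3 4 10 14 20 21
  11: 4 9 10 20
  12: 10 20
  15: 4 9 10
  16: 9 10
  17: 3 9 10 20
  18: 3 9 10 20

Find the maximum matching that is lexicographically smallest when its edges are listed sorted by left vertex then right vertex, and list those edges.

Lex-smallest maximum matching: {(0,3), (1,6), (2,5), (7,4), (8,14), (11,9), (12,10), (17,20)}

|M| = 8 (so the lex-smallest maximum matching has 8 edges)
process left vertices in ascending order; for each, take the smallest-labelled available neighbour that still permits 8 edges overall, or leave it unmatched if none does
lex-smallest matching: {0-3, 1-6, 2-5, 7-4, 8-14, 11-9, 12-10, 17-20}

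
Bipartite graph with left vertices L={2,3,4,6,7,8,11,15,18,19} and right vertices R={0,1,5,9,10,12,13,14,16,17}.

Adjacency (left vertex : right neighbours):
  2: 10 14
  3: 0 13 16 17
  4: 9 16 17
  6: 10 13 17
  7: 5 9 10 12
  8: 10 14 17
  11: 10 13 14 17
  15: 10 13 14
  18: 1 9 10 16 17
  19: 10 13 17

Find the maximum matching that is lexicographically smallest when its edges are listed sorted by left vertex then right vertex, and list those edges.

|M| = 8 (so the lex-smallest maximum matching has 8 edges)
process left vertices in ascending order; for each, take the smallest-labelled available neighbour that still permits 8 edges overall, or leave it unmatched if none does
lex-smallest matching: {2-10, 3-0, 4-9, 6-13, 7-5, 8-14, 11-17, 18-1}

Lex-smallest maximum matching: {(2,10), (3,0), (4,9), (6,13), (7,5), (8,14), (11,17), (18,1)}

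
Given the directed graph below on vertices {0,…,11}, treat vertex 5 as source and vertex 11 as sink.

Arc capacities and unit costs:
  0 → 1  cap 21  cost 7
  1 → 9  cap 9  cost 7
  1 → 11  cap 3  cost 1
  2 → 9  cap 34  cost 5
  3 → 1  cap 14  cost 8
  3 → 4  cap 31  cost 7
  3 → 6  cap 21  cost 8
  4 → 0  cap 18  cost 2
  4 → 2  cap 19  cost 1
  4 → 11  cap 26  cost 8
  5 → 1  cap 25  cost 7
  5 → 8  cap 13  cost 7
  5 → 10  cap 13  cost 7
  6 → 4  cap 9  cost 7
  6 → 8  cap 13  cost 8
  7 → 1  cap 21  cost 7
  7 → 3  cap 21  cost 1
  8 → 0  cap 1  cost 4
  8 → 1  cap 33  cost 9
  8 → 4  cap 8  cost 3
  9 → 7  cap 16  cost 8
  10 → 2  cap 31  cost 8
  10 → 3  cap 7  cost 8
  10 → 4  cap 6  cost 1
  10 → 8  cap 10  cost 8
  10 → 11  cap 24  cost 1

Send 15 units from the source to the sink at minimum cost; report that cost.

shortest-cost path #1: 5→10→11 push 13 @ unit cost 8 (adds 104)
shortest-cost path #2: 5→1→11 push 2 @ unit cost 8 (adds 16)
total cost = 120

Minimum cost for 15 units: 120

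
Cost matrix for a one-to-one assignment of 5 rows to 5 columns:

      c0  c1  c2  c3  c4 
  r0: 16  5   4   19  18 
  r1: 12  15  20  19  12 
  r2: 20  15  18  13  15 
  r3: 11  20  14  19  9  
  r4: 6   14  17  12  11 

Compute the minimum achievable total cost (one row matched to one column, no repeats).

Minimum assignment cost: 47

optimal assignment: row0→col2 (cost 4), row1→col1 (cost 15), row2→col3 (cost 13), row3→col4 (cost 9), row4→col0 (cost 6)
total = 4 + 15 + 13 + 9 + 6 = 47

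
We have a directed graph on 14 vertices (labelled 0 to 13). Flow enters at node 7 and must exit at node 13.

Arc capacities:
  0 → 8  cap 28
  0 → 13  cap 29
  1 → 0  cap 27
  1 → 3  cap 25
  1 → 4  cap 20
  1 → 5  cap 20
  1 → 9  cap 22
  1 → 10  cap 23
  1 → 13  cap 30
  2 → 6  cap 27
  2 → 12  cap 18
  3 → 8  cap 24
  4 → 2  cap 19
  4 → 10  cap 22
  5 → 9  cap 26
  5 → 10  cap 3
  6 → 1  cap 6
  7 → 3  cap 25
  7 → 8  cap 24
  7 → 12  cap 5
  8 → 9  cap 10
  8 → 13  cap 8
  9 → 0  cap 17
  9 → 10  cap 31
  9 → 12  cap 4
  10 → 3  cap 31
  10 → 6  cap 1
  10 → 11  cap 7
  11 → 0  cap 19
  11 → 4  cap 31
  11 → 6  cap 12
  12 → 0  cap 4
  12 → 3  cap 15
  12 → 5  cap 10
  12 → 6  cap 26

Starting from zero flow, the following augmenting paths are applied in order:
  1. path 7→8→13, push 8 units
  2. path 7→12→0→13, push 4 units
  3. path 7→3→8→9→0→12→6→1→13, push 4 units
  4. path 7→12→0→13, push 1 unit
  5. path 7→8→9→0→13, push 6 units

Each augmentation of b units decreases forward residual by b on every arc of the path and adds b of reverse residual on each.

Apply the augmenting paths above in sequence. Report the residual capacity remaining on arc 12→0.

after path 1 (7→8→13, push 8): res(12,0)=4
after path 2 (7→12→0→13, push 4): res(12,0)=0
after path 3 (7→3→8→9→0→12→6→1→13, push 4): res(12,0)=4
after path 4 (7→12→0→13, push 1): res(12,0)=3
after path 5 (7→8→9→0→13, push 6): res(12,0)=3

Residual capacity of (12,0): 3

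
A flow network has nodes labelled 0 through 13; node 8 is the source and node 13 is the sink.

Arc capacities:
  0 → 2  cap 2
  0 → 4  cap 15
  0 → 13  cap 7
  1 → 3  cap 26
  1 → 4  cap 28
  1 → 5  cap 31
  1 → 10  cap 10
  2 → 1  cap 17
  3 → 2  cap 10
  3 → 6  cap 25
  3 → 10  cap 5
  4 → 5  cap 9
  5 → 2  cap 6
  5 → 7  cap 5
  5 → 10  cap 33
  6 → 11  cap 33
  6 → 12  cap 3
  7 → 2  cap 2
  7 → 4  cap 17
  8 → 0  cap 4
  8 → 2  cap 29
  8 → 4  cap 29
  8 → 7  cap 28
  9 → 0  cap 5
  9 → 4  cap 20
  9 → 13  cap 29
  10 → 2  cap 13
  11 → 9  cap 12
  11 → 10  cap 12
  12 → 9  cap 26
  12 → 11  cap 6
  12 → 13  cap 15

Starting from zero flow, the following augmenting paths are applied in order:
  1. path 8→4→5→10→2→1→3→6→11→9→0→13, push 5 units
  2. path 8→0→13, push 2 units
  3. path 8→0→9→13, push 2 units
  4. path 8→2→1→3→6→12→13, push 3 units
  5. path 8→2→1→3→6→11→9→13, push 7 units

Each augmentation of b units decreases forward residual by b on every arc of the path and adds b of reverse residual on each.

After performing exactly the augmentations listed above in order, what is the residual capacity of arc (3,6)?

after path 1 (8→4→5→10→2→1→3→6→11→9→0→13, push 5): res(3,6)=20
after path 2 (8→0→13, push 2): res(3,6)=20
after path 3 (8→0→9→13, push 2): res(3,6)=20
after path 4 (8→2→1→3→6→12→13, push 3): res(3,6)=17
after path 5 (8→2→1→3→6→11→9→13, push 7): res(3,6)=10

Residual capacity of (3,6): 10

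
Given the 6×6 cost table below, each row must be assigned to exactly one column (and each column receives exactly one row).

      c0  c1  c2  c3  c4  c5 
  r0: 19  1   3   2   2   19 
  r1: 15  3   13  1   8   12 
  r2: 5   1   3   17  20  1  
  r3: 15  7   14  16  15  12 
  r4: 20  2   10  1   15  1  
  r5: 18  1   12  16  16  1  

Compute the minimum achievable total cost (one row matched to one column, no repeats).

optimal assignment: row0→col4 (cost 2), row1→col3 (cost 1), row2→col2 (cost 3), row3→col0 (cost 15), row4→col5 (cost 1), row5→col1 (cost 1)
total = 2 + 1 + 3 + 15 + 1 + 1 = 23

Minimum assignment cost: 23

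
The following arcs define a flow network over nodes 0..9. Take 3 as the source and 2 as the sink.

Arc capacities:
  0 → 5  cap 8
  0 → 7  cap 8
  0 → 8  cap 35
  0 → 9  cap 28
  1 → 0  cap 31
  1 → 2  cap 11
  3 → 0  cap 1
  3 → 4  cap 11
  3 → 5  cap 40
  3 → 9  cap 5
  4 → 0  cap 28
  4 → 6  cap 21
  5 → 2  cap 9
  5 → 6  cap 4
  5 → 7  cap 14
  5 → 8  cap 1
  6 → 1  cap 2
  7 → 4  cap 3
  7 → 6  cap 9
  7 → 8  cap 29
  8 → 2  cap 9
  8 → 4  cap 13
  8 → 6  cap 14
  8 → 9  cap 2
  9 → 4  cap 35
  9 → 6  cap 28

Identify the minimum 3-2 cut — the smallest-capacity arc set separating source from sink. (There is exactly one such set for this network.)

augment #1: 3→5→2 push 9
augment #2: 3→0→8→2 push 1
augment #3: 3→5→8→2 push 1
augment #4: 3→4→0→8→2 push 7
augment #5: 3→4→6→1→2 push 2
max flow = 20; residual-reachable set from 3 gives S-side
cut edges (S→T): {(5,2), (6,1), (8,2)} total cap 20

Min-cut arcs: {(5,2), (6,1), (8,2)} (total capacity 20)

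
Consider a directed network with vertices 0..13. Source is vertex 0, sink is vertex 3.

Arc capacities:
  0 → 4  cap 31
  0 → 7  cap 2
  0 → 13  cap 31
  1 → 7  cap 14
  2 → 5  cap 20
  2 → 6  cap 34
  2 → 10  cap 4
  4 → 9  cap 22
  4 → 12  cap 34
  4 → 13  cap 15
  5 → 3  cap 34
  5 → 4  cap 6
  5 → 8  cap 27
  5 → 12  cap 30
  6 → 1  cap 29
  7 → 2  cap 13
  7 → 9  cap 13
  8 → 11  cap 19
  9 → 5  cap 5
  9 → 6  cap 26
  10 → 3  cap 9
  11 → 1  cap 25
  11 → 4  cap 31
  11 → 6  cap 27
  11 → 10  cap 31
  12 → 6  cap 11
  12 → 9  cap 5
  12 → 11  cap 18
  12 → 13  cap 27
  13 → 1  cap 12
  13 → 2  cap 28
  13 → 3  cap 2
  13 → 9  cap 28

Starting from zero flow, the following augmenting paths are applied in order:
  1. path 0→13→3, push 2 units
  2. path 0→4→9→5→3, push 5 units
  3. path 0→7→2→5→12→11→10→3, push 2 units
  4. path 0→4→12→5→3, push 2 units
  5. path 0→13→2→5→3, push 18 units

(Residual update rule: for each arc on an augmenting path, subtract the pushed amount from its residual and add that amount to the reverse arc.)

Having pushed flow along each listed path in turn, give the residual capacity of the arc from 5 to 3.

Residual capacity of (5,3): 9

after path 1 (0→13→3, push 2): res(5,3)=34
after path 2 (0→4→9→5→3, push 5): res(5,3)=29
after path 3 (0→7→2→5→12→11→10→3, push 2): res(5,3)=29
after path 4 (0→4→12→5→3, push 2): res(5,3)=27
after path 5 (0→13→2→5→3, push 18): res(5,3)=9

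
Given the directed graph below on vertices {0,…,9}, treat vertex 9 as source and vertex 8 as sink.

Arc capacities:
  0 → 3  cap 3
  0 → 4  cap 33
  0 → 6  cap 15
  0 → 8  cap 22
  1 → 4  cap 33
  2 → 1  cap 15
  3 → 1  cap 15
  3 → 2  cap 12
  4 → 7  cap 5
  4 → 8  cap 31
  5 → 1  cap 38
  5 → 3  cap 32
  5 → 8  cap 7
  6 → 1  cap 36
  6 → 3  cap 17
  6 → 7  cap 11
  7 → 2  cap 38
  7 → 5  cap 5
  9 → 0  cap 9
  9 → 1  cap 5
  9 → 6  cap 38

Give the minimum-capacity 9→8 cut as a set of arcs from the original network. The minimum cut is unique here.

augment #1: 9→0→8 push 9
augment #2: 9→1→4→8 push 5
augment #3: 9→6→1→4→8 push 26
augment #4: 9→6→7→5→8 push 5
max flow = 45; residual-reachable set from 9 gives S-side
cut edges (S→T): {(4,8), (7,5), (9,0)} total cap 45

Min-cut arcs: {(4,8), (7,5), (9,0)} (total capacity 45)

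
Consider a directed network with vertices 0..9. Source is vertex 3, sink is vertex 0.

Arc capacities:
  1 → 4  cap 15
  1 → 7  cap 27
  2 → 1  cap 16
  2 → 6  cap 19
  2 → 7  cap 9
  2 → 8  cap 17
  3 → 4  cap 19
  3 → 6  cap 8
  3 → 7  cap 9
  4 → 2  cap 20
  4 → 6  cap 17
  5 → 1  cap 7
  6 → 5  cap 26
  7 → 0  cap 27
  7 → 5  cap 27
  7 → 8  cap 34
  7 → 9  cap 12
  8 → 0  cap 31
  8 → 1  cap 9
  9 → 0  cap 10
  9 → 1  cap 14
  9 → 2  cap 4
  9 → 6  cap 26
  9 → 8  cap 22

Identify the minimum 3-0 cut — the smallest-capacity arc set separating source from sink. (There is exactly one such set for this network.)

augment #1: 3→7→0 push 9
augment #2: 3→4→2→7→0 push 9
augment #3: 3→4→2→8→0 push 10
augment #4: 3→6→5→1→7→0 push 7
max flow = 35; residual-reachable set from 3 gives S-side
cut edges (S→T): {(3,4), (3,7), (5,1)} total cap 35

Min-cut arcs: {(3,4), (3,7), (5,1)} (total capacity 35)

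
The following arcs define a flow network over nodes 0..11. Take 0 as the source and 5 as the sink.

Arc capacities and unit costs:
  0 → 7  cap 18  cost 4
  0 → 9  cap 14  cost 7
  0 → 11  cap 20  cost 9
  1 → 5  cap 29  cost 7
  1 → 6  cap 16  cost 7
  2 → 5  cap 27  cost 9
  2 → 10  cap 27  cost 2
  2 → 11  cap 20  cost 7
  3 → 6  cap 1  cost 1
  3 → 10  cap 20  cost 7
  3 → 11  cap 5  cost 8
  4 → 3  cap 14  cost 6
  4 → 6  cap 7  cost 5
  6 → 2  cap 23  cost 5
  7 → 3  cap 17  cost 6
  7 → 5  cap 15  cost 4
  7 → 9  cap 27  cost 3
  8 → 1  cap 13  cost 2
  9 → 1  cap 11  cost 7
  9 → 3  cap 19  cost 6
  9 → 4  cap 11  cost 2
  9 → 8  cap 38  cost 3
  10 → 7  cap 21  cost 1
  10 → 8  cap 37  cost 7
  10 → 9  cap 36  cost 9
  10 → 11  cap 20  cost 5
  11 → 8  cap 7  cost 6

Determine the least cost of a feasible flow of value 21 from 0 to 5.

shortest-cost path #1: 0→7→5 push 15 @ unit cost 8 (adds 120)
shortest-cost path #2: 0→9→8→1→5 push 6 @ unit cost 19 (adds 114)
total cost = 234

Minimum cost for 21 units: 234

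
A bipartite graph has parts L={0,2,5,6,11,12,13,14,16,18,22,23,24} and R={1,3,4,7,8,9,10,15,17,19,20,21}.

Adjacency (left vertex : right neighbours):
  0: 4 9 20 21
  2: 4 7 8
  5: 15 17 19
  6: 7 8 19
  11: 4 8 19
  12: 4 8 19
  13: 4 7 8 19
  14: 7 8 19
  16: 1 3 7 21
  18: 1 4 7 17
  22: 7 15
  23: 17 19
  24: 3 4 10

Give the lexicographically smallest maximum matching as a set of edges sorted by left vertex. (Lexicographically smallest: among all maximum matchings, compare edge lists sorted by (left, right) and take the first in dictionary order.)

|M| = 10 (so the lex-smallest maximum matching has 10 edges)
process left vertices in ascending order; for each, take the smallest-labelled available neighbour that still permits 10 edges overall, or leave it unmatched if none does
lex-smallest matching: {0-9, 2-4, 5-15, 6-7, 11-8, 12-19, 16-3, 18-1, 23-17, 24-10}

Lex-smallest maximum matching: {(0,9), (2,4), (5,15), (6,7), (11,8), (12,19), (16,3), (18,1), (23,17), (24,10)}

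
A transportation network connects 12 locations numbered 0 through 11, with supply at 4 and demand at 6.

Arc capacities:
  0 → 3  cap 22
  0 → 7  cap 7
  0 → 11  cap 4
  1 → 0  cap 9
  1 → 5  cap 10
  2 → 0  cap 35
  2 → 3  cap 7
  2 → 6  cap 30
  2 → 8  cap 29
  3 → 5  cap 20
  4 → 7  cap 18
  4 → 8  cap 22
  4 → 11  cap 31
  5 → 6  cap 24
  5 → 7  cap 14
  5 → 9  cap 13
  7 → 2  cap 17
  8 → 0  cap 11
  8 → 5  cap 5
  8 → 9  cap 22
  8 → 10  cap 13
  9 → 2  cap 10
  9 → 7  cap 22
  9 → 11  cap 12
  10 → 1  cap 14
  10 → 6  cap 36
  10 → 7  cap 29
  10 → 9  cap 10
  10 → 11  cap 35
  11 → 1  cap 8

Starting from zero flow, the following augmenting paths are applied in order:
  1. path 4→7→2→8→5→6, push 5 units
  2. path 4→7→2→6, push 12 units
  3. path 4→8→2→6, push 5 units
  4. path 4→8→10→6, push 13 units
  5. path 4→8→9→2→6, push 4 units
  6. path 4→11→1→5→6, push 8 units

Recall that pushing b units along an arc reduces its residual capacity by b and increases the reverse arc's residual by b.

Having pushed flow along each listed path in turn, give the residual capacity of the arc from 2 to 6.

Residual capacity of (2,6): 9

after path 1 (4→7→2→8→5→6, push 5): res(2,6)=30
after path 2 (4→7→2→6, push 12): res(2,6)=18
after path 3 (4→8→2→6, push 5): res(2,6)=13
after path 4 (4→8→10→6, push 13): res(2,6)=13
after path 5 (4→8→9→2→6, push 4): res(2,6)=9
after path 6 (4→11→1→5→6, push 8): res(2,6)=9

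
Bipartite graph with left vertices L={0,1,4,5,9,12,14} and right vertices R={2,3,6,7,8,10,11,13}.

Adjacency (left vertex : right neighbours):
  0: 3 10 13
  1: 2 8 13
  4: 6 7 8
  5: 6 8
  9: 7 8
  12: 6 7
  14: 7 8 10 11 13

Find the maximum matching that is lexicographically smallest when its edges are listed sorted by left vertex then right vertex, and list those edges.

|M| = 6 (so the lex-smallest maximum matching has 6 edges)
process left vertices in ascending order; for each, take the smallest-labelled available neighbour that still permits 6 edges overall, or leave it unmatched if none does
lex-smallest matching: {0-3, 1-2, 4-6, 5-8, 9-7, 14-10}

Lex-smallest maximum matching: {(0,3), (1,2), (4,6), (5,8), (9,7), (14,10)}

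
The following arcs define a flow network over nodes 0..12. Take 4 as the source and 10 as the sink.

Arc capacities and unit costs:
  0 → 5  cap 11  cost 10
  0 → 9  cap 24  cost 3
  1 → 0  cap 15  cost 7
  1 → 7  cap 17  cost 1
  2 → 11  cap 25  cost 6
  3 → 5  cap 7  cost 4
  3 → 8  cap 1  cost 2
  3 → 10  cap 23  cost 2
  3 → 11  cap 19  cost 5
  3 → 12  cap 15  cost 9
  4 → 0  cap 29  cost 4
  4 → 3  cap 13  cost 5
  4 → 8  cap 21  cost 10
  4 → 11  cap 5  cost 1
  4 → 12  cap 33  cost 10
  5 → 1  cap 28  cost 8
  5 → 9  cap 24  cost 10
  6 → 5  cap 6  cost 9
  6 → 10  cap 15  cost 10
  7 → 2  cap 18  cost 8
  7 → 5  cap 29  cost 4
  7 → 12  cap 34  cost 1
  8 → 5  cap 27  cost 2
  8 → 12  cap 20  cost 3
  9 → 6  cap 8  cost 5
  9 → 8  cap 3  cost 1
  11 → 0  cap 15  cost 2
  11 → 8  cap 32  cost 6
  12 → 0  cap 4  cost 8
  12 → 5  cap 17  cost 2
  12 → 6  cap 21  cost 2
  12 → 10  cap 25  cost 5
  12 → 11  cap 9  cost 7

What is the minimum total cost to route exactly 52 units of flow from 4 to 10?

Minimum cost for 52 units: 769

shortest-cost path #1: 4→3→10 push 13 @ unit cost 7 (adds 91)
shortest-cost path #2: 4→12→10 push 25 @ unit cost 15 (adds 375)
shortest-cost path #3: 4→11→0→9→6→10 push 5 @ unit cost 21 (adds 105)
shortest-cost path #4: 4→12→6→10 push 8 @ unit cost 22 (adds 176)
shortest-cost path #5: 4→0→9→6→10 push 1 @ unit cost 22 (adds 22)
total cost = 769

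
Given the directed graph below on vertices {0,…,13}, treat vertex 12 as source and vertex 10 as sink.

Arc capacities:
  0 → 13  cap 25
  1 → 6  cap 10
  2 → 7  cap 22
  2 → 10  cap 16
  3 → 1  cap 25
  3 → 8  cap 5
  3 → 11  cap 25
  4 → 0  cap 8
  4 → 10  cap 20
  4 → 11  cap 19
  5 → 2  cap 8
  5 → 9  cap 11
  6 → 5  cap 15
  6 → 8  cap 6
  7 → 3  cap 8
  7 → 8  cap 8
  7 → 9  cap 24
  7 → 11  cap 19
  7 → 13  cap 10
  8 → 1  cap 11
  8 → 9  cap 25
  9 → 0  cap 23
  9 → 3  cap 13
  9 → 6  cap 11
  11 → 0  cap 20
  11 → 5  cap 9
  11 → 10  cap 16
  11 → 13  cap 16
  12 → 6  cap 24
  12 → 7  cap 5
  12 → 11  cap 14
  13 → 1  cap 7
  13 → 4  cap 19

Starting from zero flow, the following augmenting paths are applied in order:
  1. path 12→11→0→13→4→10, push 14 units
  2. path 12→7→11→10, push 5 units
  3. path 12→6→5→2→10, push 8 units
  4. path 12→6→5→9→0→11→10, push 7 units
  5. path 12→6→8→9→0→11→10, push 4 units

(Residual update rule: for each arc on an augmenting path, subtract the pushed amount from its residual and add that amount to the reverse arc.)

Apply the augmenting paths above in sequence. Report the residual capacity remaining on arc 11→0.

Residual capacity of (11,0): 17

after path 1 (12→11→0→13→4→10, push 14): res(11,0)=6
after path 2 (12→7→11→10, push 5): res(11,0)=6
after path 3 (12→6→5→2→10, push 8): res(11,0)=6
after path 4 (12→6→5→9→0→11→10, push 7): res(11,0)=13
after path 5 (12→6→8→9→0→11→10, push 4): res(11,0)=17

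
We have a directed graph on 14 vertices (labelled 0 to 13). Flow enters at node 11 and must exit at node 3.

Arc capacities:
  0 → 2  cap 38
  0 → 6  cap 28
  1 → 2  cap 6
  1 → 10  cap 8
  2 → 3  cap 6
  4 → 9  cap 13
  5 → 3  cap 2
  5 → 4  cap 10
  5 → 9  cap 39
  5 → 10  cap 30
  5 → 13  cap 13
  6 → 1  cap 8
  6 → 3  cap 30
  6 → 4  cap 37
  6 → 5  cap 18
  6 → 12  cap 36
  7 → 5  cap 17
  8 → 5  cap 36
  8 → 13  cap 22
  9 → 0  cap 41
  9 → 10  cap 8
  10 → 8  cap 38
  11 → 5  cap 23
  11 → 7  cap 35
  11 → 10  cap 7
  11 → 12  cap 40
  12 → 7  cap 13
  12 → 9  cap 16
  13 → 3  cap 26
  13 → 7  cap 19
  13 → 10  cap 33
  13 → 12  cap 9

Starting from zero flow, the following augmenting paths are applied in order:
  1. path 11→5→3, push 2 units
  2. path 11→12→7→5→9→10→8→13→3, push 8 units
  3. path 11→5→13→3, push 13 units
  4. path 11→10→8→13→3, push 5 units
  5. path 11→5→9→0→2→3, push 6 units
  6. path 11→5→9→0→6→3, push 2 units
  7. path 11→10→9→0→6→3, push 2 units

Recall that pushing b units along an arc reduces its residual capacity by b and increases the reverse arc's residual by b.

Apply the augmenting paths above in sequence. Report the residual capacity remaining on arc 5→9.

Residual capacity of (5,9): 23

after path 1 (11→5→3, push 2): res(5,9)=39
after path 2 (11→12→7→5→9→10→8→13→3, push 8): res(5,9)=31
after path 3 (11→5→13→3, push 13): res(5,9)=31
after path 4 (11→10→8→13→3, push 5): res(5,9)=31
after path 5 (11→5→9→0→2→3, push 6): res(5,9)=25
after path 6 (11→5→9→0→6→3, push 2): res(5,9)=23
after path 7 (11→10→9→0→6→3, push 2): res(5,9)=23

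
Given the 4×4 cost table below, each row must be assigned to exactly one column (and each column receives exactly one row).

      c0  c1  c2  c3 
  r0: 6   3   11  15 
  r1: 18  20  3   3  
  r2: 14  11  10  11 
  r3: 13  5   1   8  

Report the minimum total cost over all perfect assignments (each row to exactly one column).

one of 2 optimal assignments: row0→col0 (cost 6), row1→col3 (cost 3), row2→col1 (cost 11), row3→col2 (cost 1)
total = 6 + 3 + 11 + 1 = 21

Minimum assignment cost: 21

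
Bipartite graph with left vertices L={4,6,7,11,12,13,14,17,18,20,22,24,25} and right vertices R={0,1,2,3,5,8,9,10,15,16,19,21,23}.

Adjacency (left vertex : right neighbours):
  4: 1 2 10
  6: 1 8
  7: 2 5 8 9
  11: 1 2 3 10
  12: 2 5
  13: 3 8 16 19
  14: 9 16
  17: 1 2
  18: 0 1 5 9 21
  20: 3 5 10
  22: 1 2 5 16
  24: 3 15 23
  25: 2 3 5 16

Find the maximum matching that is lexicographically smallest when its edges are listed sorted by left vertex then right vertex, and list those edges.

|M| = 11 (so the lex-smallest maximum matching has 11 edges)
process left vertices in ascending order; for each, take the smallest-labelled available neighbour that still permits 11 edges overall, or leave it unmatched if none does
lex-smallest matching: {4-1, 6-8, 7-2, 11-3, 12-5, 13-19, 14-9, 18-0, 20-10, 22-16, 24-15}

Lex-smallest maximum matching: {(4,1), (6,8), (7,2), (11,3), (12,5), (13,19), (14,9), (18,0), (20,10), (22,16), (24,15)}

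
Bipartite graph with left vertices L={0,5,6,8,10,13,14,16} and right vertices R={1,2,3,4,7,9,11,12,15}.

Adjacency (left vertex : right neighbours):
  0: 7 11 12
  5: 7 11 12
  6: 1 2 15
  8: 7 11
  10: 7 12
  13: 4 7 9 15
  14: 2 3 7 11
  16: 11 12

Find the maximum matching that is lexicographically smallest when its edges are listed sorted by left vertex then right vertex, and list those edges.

Lex-smallest maximum matching: {(0,7), (5,11), (6,1), (10,12), (13,4), (14,2)}

|M| = 6 (so the lex-smallest maximum matching has 6 edges)
process left vertices in ascending order; for each, take the smallest-labelled available neighbour that still permits 6 edges overall, or leave it unmatched if none does
lex-smallest matching: {0-7, 5-11, 6-1, 10-12, 13-4, 14-2}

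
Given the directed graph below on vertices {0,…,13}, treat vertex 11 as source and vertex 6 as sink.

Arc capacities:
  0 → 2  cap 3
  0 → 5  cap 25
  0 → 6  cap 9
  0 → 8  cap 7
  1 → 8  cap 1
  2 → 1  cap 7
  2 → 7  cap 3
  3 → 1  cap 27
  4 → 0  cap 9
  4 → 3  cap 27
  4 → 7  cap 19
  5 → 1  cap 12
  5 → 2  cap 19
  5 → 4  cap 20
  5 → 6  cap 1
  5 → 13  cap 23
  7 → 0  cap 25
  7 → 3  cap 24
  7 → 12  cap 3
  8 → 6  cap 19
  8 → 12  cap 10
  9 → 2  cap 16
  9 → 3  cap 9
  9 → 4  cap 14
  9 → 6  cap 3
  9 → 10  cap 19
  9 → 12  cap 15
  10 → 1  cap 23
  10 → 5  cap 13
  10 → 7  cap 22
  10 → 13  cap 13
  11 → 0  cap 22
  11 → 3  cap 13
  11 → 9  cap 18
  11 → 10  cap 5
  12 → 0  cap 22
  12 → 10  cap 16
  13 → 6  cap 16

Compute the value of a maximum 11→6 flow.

augment #1: 11→0→6 bottleneck 9, total now 9
augment #2: 11→9→6 bottleneck 3, total now 12
augment #3: 11→0→5→6 bottleneck 1, total now 13
augment #4: 11→0→8→6 bottleneck 7, total now 20
augment #5: 11→10→13→6 bottleneck 5, total now 25
augment #6: 11→0→5→13→6 bottleneck 5, total now 30
augment #7: 11→3→1→8→6 bottleneck 1, total now 31
augment #8: 11→9→10→13→6 bottleneck 6, total now 37

Maximum flow value: 37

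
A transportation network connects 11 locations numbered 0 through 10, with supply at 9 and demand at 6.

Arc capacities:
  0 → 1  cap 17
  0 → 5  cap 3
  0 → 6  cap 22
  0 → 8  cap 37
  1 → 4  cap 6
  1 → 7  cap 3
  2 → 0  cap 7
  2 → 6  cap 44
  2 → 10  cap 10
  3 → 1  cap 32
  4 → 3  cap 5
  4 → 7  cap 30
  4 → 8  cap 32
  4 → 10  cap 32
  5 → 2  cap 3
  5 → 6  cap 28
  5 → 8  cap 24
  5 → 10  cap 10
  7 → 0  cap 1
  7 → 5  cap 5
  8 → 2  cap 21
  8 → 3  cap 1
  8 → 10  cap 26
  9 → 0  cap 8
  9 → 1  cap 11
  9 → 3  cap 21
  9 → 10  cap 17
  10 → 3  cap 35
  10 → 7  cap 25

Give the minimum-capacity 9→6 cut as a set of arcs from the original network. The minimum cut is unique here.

augment #1: 9→0→6 push 8
augment #2: 9→1→7→0→6 push 1
augment #3: 9→1→7→5→6 push 2
augment #4: 9→10→7→5→6 push 3
augment #5: 9→1→4→8→2→6 push 6
max flow = 20; residual-reachable set from 9 gives S-side
cut edges (S→T): {(1,4), (7,0), (7,5), (9,0)} total cap 20

Min-cut arcs: {(1,4), (7,0), (7,5), (9,0)} (total capacity 20)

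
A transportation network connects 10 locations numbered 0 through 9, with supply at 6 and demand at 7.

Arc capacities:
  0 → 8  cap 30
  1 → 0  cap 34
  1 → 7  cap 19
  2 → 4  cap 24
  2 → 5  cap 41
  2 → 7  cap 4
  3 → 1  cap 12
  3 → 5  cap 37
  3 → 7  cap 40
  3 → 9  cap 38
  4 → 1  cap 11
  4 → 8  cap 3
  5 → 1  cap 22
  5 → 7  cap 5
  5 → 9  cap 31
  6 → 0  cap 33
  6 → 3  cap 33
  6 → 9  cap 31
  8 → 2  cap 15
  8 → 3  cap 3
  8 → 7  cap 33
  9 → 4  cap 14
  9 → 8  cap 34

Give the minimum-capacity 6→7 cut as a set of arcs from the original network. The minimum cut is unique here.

Min-cut arcs: {(0,8), (6,3), (6,9)} (total capacity 94)

augment #1: 6→3→7 push 33
augment #2: 6→0→8→7 push 30
augment #3: 6→9→8→7 push 3
augment #4: 6→9→4→1→7 push 11
augment #5: 6→9→8→2→7 push 4
augment #6: 6→9→8→3→7 push 3
augment #7: 6→9→8→2→5→7 push 5
augment #8: 6→9→8→2→5→1→7 push 5
max flow = 94; residual-reachable set from 6 gives S-side
cut edges (S→T): {(0,8), (6,3), (6,9)} total cap 94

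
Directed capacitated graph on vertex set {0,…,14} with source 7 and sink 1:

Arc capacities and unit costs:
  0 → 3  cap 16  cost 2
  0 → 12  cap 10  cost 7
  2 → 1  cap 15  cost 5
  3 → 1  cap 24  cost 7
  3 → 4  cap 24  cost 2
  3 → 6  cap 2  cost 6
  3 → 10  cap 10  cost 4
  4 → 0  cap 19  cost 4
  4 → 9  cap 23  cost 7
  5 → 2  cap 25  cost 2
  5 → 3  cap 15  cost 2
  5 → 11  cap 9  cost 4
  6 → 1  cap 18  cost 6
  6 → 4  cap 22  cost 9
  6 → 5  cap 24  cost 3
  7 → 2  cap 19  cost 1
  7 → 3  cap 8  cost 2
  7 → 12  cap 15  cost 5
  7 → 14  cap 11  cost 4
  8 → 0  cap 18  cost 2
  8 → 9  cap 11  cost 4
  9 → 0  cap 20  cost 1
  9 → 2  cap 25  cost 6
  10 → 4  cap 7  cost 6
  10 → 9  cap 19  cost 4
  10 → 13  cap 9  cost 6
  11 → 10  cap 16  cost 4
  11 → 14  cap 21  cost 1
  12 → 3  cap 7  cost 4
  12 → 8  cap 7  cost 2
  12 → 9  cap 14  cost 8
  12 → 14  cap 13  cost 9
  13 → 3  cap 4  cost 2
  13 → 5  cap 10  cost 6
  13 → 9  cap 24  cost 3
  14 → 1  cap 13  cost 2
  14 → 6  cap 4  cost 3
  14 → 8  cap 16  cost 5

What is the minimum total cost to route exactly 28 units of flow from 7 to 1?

shortest-cost path #1: 7→14→1 push 11 @ unit cost 6 (adds 66)
shortest-cost path #2: 7→2→1 push 15 @ unit cost 6 (adds 90)
shortest-cost path #3: 7→3→1 push 2 @ unit cost 9 (adds 18)
total cost = 174

Minimum cost for 28 units: 174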